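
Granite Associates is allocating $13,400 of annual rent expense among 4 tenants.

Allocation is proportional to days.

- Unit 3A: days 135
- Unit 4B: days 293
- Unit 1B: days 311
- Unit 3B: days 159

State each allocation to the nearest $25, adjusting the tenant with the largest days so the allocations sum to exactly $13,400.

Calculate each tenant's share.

Unit 3A: $2,025 · Unit 4B: $4,375 · Unit 1B: $4,625 · Unit 3B: $2,375

Total days = 898.
Proportional shares: Unit 3A 135/898 × $13,400 = 2,014.48; Unit 4B 293/898 × $13,400 = 4,372.16; Unit 1B 311/898 × $13,400 = 4,640.76; Unit 3B 159/898 × $13,400 = 2,372.61.
Rounded to nearest $25: Unit 3A $2,025; Unit 4B $4,375; Unit 1B $4,650; Unit 3B $2,375. Sum = $13,425.
Difference $13,400 − $13,425 = −$25 applied to largest days (Unit 1B): Unit 1B becomes $4,625.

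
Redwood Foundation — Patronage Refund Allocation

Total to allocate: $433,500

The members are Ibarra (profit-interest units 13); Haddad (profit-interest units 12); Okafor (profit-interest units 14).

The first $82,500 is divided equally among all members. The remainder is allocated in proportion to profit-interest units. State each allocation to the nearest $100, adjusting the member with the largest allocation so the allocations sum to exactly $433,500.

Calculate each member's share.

$82,500 shared equally gives $27,500 per member.
Remainder $351,000 by profit-interest units (total 39): Ibarra 117,000.00 → $117,000; Haddad 108,000.00 → $108,000; Okafor 126,000.00 → $126,000.
Totals: Ibarra $27,500 + $117,000 = $144,500; Haddad $27,500 + $108,000 = $135,500; Okafor $27,500 + $126,000 = $153,500.

Ibarra: $144,500 · Haddad: $135,500 · Okafor: $153,500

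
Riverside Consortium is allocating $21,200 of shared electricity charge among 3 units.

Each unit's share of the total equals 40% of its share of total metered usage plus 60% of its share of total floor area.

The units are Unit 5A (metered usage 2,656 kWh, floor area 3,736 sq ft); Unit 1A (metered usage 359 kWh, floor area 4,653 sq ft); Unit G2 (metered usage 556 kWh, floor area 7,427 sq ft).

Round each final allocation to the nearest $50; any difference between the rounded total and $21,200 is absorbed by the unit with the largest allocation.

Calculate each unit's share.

Unit 5A: $9,300 · Unit 1A: $4,600 · Unit G2: $7,300

Metered usage total 3,571; floor area total 15,816.
Combined weights (40% metered usage + 60% floor area): Unit 5A 0.4392; Unit 1A 0.2167; Unit G2 0.3440.
Pro-rata amounts: Unit 5A 9,311.84; Unit 1A 4,594.68; Unit G2 7,293.48.
Rounded to nearest $50: Unit 5A $9,300; Unit 1A $4,600; Unit G2 $7,300. Sum = $21,200.
Sum already equals the total — no adjustment.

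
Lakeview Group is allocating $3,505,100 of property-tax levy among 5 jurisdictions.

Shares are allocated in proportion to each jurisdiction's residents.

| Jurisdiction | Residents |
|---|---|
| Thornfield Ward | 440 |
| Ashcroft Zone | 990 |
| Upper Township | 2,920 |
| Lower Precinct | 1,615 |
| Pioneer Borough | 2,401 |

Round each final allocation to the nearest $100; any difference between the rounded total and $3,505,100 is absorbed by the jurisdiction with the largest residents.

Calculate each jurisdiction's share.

Total residents = 8,366.
Proportional shares: Thornfield Ward 440/8,366 × $3,505,100 = 184,346.64; Ashcroft Zone 990/8,366 × $3,505,100 = 414,779.94; Upper Township 2,920/8,366 × $3,505,100 = 1,223,391.35; Lower Precinct 1,615/8,366 × $3,505,100 = 676,635.97; Pioneer Borough 2,401/8,366 × $3,505,100 = 1,005,946.10.
After rounding ($100): Thornfield Ward $184,300; Ashcroft Zone $414,800; Upper Township $1,223,400; Lower Precinct $676,600; Pioneer Borough $1,005,900. Sum = $3,505,000.
Difference $3,505,100 − $3,505,000 = +$100 applied to largest residents (Upper Township): Upper Township becomes $1,223,500.

Thornfield Ward: $184,300 · Ashcroft Zone: $414,800 · Upper Township: $1,223,500 · Lower Precinct: $676,600 · Pioneer Borough: $1,005,900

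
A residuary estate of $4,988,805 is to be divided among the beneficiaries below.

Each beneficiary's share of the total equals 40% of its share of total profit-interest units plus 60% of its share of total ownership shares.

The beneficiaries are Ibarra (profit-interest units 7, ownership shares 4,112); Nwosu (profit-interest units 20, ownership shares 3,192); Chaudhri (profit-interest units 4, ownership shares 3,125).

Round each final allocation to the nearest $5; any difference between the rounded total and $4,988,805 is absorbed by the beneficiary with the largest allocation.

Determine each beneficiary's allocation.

Profit-interest units total 31; ownership shares total 10,429.
Combined weights (40% profit-interest units + 60% ownership shares): Ibarra 0.3269; Nwosu 0.4417; Chaudhri 0.2314.
Proportional shares: Ibarra 1,630,808.83; Nwosu 2,203,586.52; Chaudhri 1,154,409.65.
After rounding ($5): Ibarra $1,630,810; Nwosu $2,203,585; Chaudhri $1,154,410. Sum = $4,988,805.
Sum already equals the total — no adjustment.

Ibarra: $1,630,810; Nwosu: $2,203,585; Chaudhri: $1,154,410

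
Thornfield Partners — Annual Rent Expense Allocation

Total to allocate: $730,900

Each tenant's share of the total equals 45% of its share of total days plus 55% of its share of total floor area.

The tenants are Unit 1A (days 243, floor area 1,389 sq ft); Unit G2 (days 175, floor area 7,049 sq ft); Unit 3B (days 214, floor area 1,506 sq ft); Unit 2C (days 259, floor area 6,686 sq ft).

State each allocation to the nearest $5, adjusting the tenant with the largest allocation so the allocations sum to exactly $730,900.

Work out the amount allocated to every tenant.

Totals — days 891, floor area 16,630.
Blended shares (45% days + 55% floor area): Unit 1A 0.1687; Unit G2 0.3215; Unit 3B 0.1579; Unit 2C 0.3519.
Proportional shares: Unit 1A 123,277.49; Unit G2 234,994.38; Unit 3B 115,400.62; Unit 2C 257,227.504.
At nearest $5: Unit 1A $123,275; Unit G2 $234,995; Unit 3B $115,400; Unit 2C $257,230. Sum = $730,900.
Sum already equals the total — no adjustment.

Unit 1A: $123,275 · Unit G2: $234,995 · Unit 3B: $115,400 · Unit 2C: $257,230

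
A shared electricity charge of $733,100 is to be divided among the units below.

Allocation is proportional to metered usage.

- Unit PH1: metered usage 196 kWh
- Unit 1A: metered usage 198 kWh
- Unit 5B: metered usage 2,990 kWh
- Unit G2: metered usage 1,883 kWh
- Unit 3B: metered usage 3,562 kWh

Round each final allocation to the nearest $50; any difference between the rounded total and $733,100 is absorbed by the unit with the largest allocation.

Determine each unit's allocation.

Combined metered usage = 8,829.
Unrounded shares: Unit PH1 196/8,829 × $733,100 = 16,274.50; Unit 1A 198/8,829 × $733,100 = 16,440.57; Unit 5B 2,990/8,829 × $733,100 = 248,269.23; Unit G2 1,883/8,829 × $733,100 = 156,351.49; Unit 3B 3,562/8,829 × $733,100 = 295,764.21.
At nearest $50: Unit PH1 $16,250; Unit 1A $16,450; Unit 5B $248,250; Unit G2 $156,350; Unit 3B $295,750. Sum = $733,050.
Difference $733,100 − $733,050 = +$50 applied to largest allocation (Unit 3B): Unit 3B becomes $295,800.

Unit PH1: $16,250; Unit 1A: $16,450; Unit 5B: $248,250; Unit G2: $156,350; Unit 3B: $295,800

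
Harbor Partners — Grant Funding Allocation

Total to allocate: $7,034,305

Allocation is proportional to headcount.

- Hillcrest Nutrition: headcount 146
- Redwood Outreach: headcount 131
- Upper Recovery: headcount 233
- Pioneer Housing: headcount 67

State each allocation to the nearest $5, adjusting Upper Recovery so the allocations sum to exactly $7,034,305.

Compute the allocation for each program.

Hillcrest Nutrition: $1,779,910; Redwood Outreach: $1,597,045; Upper Recovery: $2,840,540; Pioneer Housing: $816,810

Sum of headcount: 577.
Raw shares: Hillcrest Nutrition 146/577 × $7,034,305 = 1,779,910.80; Redwood Outreach 131/577 × $7,034,305 = 1,597,043.25; Upper Recovery 233/577 × $7,034,305 = 2,840,542.57; Pioneer Housing 67/577 × $7,034,305 = 816,808.38.
After rounding ($5): Hillcrest Nutrition $1,779,910; Redwood Outreach $1,597,045; Upper Recovery $2,840,545; Pioneer Housing $816,810. Sum = $7,034,310.
Difference $7,034,305 − $7,034,310 = −$5 applied to Upper Recovery: Upper Recovery becomes $2,840,540.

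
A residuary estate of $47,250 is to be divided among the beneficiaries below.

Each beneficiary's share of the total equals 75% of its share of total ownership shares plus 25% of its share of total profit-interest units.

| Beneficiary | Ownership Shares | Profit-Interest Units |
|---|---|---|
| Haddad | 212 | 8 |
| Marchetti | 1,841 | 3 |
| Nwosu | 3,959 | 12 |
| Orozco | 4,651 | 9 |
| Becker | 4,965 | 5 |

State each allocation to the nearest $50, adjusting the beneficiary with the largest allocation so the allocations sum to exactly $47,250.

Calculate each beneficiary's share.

Haddad: $3,050 | Marchetti: $5,150 | Nwosu: $12,800 | Orozco: $13,400 | Becker: $12,850

Totals — ownership shares 15,628, profit-interest units 37.
Blended shares (75% ownership shares + 25% profit-interest units): Haddad 0.0642; Marchetti 0.1086; Nwosu 0.2711; Orozco 0.2840; Becker 0.2721.
Unrounded shares: Haddad 3,034.78; Marchetti 5,132.36; Nwosu 12,808.37; Orozco 13,419.75; Becker 12,854.74.
Rounded to nearest $50: Haddad $3,050; Marchetti $5,150; Nwosu $12,800; Orozco $13,400; Becker $12,850. Sum = $47,250.
Sum already equals the total — no adjustment.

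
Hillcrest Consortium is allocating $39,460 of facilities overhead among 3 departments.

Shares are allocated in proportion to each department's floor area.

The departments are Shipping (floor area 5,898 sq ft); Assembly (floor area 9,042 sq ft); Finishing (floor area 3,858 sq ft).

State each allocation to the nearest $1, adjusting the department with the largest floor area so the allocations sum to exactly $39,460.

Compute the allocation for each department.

Shipping: $12,381; Assembly: $18,980; Finishing: $8,099

Combined floor area = 18,798.
Raw shares: Shipping 5,898/18,798 × $39,460 = 12,380.84; Assembly 9,042/18,798 × $39,460 = 18,980.60; Finishing 3,858/18,798 × $39,460 = 8,098.56.
At nearest $1: Shipping $12,381; Assembly $18,981; Finishing $8,099. Sum = $39,461.
Difference $39,460 − $39,461 = −$1 applied to largest floor area (Assembly): Assembly becomes $18,980.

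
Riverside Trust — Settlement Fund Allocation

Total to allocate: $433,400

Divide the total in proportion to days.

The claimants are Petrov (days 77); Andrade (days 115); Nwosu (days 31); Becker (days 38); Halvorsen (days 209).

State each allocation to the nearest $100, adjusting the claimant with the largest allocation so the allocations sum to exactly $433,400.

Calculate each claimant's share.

Petrov: $71,000 | Andrade: $106,000 | Nwosu: $28,600 | Becker: $35,000 | Halvorsen: $192,800

Sum of days: 470.
Proportional shares: Petrov 77/470 × $433,400 = 71,003.83; Andrade 115/470 × $433,400 = 106,044.68; Nwosu 31/470 × $433,400 = 28,585.96; Becker 38/470 × $433,400 = 35,040.85; Halvorsen 209/470 × $433,400 = 192,724.68.
At nearest $100: Petrov $71,000; Andrade $106,000; Nwosu $28,600; Becker $35,000; Halvorsen $192,700. Sum = $433,300.
Difference $433,400 − $433,300 = +$100 applied to largest allocation (Halvorsen): Halvorsen becomes $192,800.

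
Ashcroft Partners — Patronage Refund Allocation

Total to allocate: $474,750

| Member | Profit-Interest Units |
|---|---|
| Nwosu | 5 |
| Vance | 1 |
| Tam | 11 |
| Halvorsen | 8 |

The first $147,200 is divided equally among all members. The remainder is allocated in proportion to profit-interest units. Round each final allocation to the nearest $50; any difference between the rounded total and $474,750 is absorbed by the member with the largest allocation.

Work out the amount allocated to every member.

$147,200 shared equally gives $36,800 per member.
Remainder $327,550 by profit-interest units (total 25): Nwosu 65,510.00 → $65,500; Vance 13,102.00 → $13,100; Tam 144,122.00 → $144,100; Halvorsen 104,816.00 → $104,800.
Rounding difference +$50 on remainder applied to Tam.
Totals: Nwosu $36,800 + $65,500 = $102,300; Vance $36,800 + $13,100 = $49,900; Tam $36,800 + $144,150 = $180,950; Halvorsen $36,800 + $104,800 = $141,600.

Nwosu: $102,300 · Vance: $49,900 · Tam: $180,950 · Halvorsen: $141,600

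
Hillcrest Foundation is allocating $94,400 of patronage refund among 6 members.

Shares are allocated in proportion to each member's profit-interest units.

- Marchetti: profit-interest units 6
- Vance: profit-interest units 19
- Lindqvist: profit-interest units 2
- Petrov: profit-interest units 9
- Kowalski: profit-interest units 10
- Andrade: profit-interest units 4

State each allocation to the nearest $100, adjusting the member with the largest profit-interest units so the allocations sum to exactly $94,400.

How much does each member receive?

Total profit-interest units = 50.
Pro-rata amounts: Marchetti 6/50 × $94,400 = 11,328.00; Vance 19/50 × $94,400 = 35,872.00; Lindqvist 2/50 × $94,400 = 3,776.00; Petrov 9/50 × $94,400 = 16,992.00; Kowalski 10/50 × $94,400 = 18,880.00; Andrade 4/50 × $94,400 = 7,552.00.
At nearest $100: Marchetti $11,300; Vance $35,900; Lindqvist $3,800; Petrov $17,000; Kowalski $18,900; Andrade $7,600. Sum = $94,500.
Difference $94,400 − $94,500 = −$100 applied to largest profit-interest units (Vance): Vance becomes $35,800.

Marchetti: $11,300 | Vance: $35,800 | Lindqvist: $3,800 | Petrov: $17,000 | Kowalski: $18,900 | Andrade: $7,600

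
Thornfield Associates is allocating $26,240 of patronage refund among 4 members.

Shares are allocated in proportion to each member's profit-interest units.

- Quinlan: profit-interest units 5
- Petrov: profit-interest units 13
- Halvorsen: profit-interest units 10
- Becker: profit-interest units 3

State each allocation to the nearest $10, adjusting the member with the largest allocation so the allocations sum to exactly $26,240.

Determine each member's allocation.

Profit-interest units total: 31.
Unrounded shares: Quinlan 5/31 × $26,240 = 4,232.26; Petrov 13/31 × $26,240 = 11,003.87; Halvorsen 10/31 × $26,240 = 8,464.52; Becker 3/31 × $26,240 = 2,539.35.
At nearest $10: Quinlan $4,230; Petrov $11,000; Halvorsen $8,460; Becker $2,540. Sum = $26,230.
Difference $26,240 − $26,230 = +$10 applied to largest allocation (Petrov): Petrov becomes $11,010.

Quinlan: $4,230 | Petrov: $11,010 | Halvorsen: $8,460 | Becker: $2,540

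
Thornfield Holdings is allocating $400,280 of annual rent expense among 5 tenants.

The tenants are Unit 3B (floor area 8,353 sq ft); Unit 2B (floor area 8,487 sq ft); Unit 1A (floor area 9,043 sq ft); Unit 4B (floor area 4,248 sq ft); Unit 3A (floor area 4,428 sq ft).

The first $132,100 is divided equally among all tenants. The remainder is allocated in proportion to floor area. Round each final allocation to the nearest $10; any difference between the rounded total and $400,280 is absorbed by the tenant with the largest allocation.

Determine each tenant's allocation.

Unit 3B: $91,240 | Unit 2B: $92,280 | Unit 1A: $96,600 | Unit 4B: $59,380 | Unit 3A: $60,780

$132,100 shared equally gives $26,420 per tenant.
Remainder $268,180 by floor area (total 34,559): Unit 3B 64,819.80 → $64,820; Unit 2B 65,859.65 → $65,860; Unit 1A 70,174.25 → $70,170; Unit 4B 32,964.75 → $32,960; Unit 3A 34,361.56 → $34,360.
Rounding difference +$10 on remainder applied to Unit 1A.
Totals: Unit 3B $26,420 + $64,820 = $91,240; Unit 2B $26,420 + $65,860 = $92,280; Unit 1A $26,420 + $70,180 = $96,600; Unit 4B $26,420 + $32,960 = $59,380; Unit 3A $26,420 + $34,360 = $60,780.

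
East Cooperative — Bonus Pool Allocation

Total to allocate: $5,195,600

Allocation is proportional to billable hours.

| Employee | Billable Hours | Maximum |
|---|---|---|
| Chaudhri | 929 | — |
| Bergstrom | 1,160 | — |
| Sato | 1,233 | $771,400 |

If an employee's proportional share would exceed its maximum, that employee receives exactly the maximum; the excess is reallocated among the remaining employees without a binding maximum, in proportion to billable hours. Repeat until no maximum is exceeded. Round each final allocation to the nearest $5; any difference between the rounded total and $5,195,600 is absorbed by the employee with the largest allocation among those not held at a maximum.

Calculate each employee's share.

Chaudhri: $1,967,490 · Bergstrom: $2,456,710 · Sato: $771,400

Total billable hours = 3,322.
Proportional shares (ignoring caps): Chaudhri 1,452,953.76; Bergstrom 1,814,237.21; Sato 1,928,409.03.
Cap binds for Sato ($771,400); residual $4,424,200 reallocated over remaining billable hours 2,089.
Shares after redistribution: Chaudhri 1,967,487.70 → $1,967,490; Bergstrom 2,456,712.30 → $2,456,710.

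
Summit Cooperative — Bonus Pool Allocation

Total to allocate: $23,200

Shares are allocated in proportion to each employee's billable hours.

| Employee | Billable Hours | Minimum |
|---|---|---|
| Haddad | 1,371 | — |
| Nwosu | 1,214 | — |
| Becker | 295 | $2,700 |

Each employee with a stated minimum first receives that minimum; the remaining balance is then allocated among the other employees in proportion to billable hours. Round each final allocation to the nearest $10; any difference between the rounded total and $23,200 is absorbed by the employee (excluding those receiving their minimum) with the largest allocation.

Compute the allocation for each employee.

Haddad: $10,870 | Nwosu: $9,630 | Becker: $2,700

Fund the minimums — Becker $2,700. Residual $20,500.
Residual split over remaining billable hours 2,585: Haddad 10,872.53 → $10,870; Nwosu 9,627.47 → $9,630.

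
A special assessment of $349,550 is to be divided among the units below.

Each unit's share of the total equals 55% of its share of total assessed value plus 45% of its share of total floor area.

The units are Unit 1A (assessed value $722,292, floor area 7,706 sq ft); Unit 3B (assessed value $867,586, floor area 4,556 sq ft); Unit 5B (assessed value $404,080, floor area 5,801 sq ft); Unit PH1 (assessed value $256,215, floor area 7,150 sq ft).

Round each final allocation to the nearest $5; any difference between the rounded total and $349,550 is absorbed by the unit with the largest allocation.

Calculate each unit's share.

Unit 1A: $109,785 · Unit 3B: $102,550 · Unit 5B: $70,715 · Unit PH1: $66,500

Assessed value total 2,250,173; floor area total 25,213.
Blended shares (55% assessed value + 45% floor area): Unit 1A 0.3141; Unit 3B 0.2934; Unit 5B 0.2023; Unit PH1 0.1902.
Pro-rata amounts: Unit 1A 109,787.67; Unit 3B 102,549.39; Unit 5B 70,715.15; Unit PH1 66,497.78.
At nearest $5: Unit 1A $109,790; Unit 3B $102,550; Unit 5B $70,715; Unit PH1 $66,500. Sum = $349,555.
Difference $349,550 − $349,555 = −$5 applied to largest allocation (Unit 1A): Unit 1A becomes $109,785.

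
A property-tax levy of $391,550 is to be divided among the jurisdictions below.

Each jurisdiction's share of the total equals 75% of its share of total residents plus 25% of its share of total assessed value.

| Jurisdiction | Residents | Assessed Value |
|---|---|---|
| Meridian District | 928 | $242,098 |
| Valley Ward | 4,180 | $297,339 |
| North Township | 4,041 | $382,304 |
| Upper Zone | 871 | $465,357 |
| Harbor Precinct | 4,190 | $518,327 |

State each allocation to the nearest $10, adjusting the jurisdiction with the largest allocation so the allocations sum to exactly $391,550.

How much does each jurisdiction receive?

Totals — residents 14,210, assessed value 1,905,425.
Composite weights (75% residents + 25% assessed value): Meridian District 0.0807; Valley Ward 0.2596; North Township 0.2634; Upper Zone 0.1070; Harbor Precinct 0.2892.
Unrounded shares: Meridian District 31,615.27; Valley Ward 101,658.69; North Township 103,151.04; Upper Zone 41,906.81; Harbor Precinct 113,218.18.
After rounding ($10): Meridian District $31,620; Valley Ward $101,660; North Township $103,150; Upper Zone $41,910; Harbor Precinct $113,220. Sum = $391,560.
Difference $391,550 − $391,560 = −$10 applied to largest allocation (Harbor Precinct): Harbor Precinct becomes $113,210.

Meridian District: $31,620 · Valley Ward: $101,660 · North Township: $103,150 · Upper Zone: $41,910 · Harbor Precinct: $113,210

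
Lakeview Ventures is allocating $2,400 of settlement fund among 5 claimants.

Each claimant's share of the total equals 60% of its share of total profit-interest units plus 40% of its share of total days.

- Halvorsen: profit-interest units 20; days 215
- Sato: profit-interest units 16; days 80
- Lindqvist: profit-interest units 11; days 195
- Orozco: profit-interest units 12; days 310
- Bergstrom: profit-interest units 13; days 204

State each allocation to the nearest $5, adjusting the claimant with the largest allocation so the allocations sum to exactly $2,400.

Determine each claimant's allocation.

Profit-interest units total 72; days total 1,004.
Composite weights (60% profit-interest units + 40% days): Halvorsen 0.2523; Sato 0.1652; Lindqvist 0.1694; Orozco 0.2235; Bergstrom 0.1896.
Pro-rata amounts: Halvorsen 605.58; Sato 396.49; Lindqvist 406.45; Orozco 536.41; Bergstrom 455.06.
Rounded to nearest $5: Halvorsen $605; Sato $395; Lindqvist $405; Orozco $535; Bergstrom $455. Sum = $2,395.
Difference $2,400 − $2,395 = +$5 applied to largest allocation (Halvorsen): Halvorsen becomes $610.

Halvorsen: $610 | Sato: $395 | Lindqvist: $405 | Orozco: $535 | Bergstrom: $455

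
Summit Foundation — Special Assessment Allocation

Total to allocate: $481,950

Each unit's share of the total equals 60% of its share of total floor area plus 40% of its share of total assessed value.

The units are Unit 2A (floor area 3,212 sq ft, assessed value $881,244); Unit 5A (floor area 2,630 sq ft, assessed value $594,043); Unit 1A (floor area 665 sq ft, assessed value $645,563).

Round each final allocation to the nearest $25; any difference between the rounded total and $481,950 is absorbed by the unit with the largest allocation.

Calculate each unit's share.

Totals — floor area 6,507, assessed value 2,120,850.
Composite weights (60% floor area + 40% assessed value): Unit 2A 0.4624; Unit 5A 0.3545; Unit 1A 0.1831.
Pro-rata amounts: Unit 2A 222,843.64; Unit 5A 170,873.80; Unit 1A 88,232.56.
After rounding ($25): Unit 2A $222,850; Unit 5A $170,875; Unit 1A $88,225. Sum = $481,950.
No rounding difference to absorb.

Unit 2A: $222,850; Unit 5A: $170,875; Unit 1A: $88,225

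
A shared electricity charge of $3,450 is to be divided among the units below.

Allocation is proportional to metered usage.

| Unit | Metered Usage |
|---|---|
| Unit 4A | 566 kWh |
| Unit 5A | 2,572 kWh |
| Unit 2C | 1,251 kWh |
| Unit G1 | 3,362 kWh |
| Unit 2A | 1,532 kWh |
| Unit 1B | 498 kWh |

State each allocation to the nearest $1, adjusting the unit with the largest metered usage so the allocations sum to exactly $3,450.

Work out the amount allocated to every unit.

Total metered usage = 566 + 2,572 + 1,251 + 3,362 + 1,532 + 498 = 9,781.
Pro-rata amounts: Unit 4A 199.64; Unit 5A 907.21; Unit 2C 441.26; Unit G1 1,185.86; Unit 2A 540.37; Unit 1B 175.66.
After rounding ($1): Unit 4A $200; Unit 5A $907; Unit 2C $441; Unit G1 $1,186; Unit 2A $540; Unit 1B $176. Sum = $3,450.
Rounded total matches; no reconciliation needed.

Unit 4A: $200 · Unit 5A: $907 · Unit 2C: $441 · Unit G1: $1,186 · Unit 2A: $540 · Unit 1B: $176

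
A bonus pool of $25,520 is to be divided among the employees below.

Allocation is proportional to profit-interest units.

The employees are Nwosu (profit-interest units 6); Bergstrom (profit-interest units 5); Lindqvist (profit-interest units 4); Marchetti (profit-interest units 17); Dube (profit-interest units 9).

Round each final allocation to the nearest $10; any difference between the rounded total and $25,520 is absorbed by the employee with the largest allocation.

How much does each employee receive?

Nwosu: $3,730; Bergstrom: $3,110; Lindqvist: $2,490; Marchetti: $10,590; Dube: $5,600

Sum of profit-interest units: 41.
Proportional shares: Nwosu 6/41 × $25,520 = 3,734.63; Bergstrom 5/41 × $25,520 = 3,112.20; Lindqvist 4/41 × $25,520 = 2,489.76; Marchetti 17/41 × $25,520 = 10,581.46; Dube 9/41 × $25,520 = 5,601.95.
Rounded to nearest $10: Nwosu $3,730; Bergstrom $3,110; Lindqvist $2,490; Marchetti $10,580; Dube $5,600. Sum = $25,510.
Difference $25,520 − $25,510 = +$10 applied to largest allocation (Marchetti): Marchetti becomes $10,590.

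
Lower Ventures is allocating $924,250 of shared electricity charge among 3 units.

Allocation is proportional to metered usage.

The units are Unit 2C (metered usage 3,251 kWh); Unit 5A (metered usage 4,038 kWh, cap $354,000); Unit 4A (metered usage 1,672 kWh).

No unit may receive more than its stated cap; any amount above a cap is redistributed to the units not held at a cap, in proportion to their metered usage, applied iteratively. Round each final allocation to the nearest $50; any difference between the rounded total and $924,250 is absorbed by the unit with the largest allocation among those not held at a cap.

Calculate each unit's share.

Combined metered usage = 8,961.
Pro-rata shares before constraints: Unit 2C 335,312.66; Unit 5A 416,484.93; Unit 4A 172,452.40.
Capped: Unit 5A ($354,000); residual $570,250 reallocated over remaining metered usage 4,923.
Remaining shares: Unit 2C 376,575.82 → $376,600; Unit 4A 193,674.18 → $193,650.

Unit 2C: $376,600 · Unit 5A: $354,000 · Unit 4A: $193,650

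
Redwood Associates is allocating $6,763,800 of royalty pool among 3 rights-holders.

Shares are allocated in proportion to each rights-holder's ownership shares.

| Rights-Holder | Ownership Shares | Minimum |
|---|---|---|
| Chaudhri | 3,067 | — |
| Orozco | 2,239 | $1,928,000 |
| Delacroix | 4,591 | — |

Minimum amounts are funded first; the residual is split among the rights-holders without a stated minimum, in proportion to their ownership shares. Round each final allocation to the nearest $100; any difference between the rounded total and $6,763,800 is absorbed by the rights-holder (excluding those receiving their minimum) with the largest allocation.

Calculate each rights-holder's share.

Minimums first: Orozco $1,928,000. Residual $4,835,800.
Residual split over remaining ownership shares 7,658: Chaudhri 1,936,719.59 → $1,936,700; Delacroix 2,899,080.41 → $2,899,100.

Chaudhri: $1,936,700 · Orozco: $1,928,000 · Delacroix: $2,899,100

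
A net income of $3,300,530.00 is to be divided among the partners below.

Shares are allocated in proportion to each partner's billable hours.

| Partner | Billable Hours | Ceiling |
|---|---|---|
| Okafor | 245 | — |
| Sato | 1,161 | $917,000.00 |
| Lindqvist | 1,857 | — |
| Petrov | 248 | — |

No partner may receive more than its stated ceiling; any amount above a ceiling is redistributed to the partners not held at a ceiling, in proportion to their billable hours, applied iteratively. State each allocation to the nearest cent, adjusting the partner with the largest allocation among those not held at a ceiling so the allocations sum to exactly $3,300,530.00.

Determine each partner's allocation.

Okafor: $248,495.68 | Sato: $917,000.00 | Lindqvist: $1,883,495.83 | Petrov: $251,538.49

Total billable hours = 3,511.
Unconstrained shares: Okafor 230,313.2583; Sato 1,091,402.8283; Lindqvist 1,745,680.4927; Petrov 233,133.4207.
Cap binds for Sato ($917,000.00); residual $2,383,530.00 reallocated over remaining billable hours 2,350.
Shares after redistribution: Okafor 248,495.6809 → $248,495.68; Lindqvist 1,883,495.8340 → $1,883,495.83; Petrov 251,538.4851 → $251,538.49.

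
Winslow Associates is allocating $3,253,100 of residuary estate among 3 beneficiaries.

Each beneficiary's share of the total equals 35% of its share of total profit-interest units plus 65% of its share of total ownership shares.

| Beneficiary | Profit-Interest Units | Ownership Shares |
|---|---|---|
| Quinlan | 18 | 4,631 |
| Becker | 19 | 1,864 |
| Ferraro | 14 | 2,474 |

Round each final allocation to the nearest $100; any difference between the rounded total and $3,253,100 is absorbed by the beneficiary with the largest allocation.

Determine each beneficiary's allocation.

Quinlan: $1,493,700 | Becker: $863,600 | Ferraro: $895,800

Profit-interest units total 51; ownership shares total 8,969.
Combined weights (35% profit-interest units + 65% ownership shares): Quinlan 0.4591; Becker 0.2655; Ferraro 0.2754.
Pro-rata amounts: Quinlan 1,493,649.60; Becker 863,631.95; Ferraro 895,818.45.
Rounded to nearest $100: Quinlan $1,493,600; Becker $863,600; Ferraro $895,800. Sum = $3,253,000.
Difference $3,253,100 − $3,253,000 = +$100 applied to largest allocation (Quinlan): Quinlan becomes $1,493,700.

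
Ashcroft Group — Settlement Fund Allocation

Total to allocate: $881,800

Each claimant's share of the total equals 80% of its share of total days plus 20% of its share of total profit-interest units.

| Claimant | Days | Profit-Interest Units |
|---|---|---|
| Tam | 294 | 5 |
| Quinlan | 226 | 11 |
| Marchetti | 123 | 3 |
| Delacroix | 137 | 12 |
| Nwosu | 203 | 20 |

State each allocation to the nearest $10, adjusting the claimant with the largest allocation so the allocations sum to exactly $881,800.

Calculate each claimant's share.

Days total 983; profit-interest units total 51.
Combined weights (80% days + 20% profit-interest units): Tam 0.2589; Quinlan 0.2271; Marchetti 0.1119; Delacroix 0.1586; Nwosu 0.2436.
Proportional shares: Tam 228,276.32; Quinlan 200,225.04; Marchetti 98,643.82; Delacroix 139,813.13; Nwosu 214,841.68.
After rounding ($10): Tam $228,280; Quinlan $200,230; Marchetti $98,640; Delacroix $139,810; Nwosu $214,840. Sum = $881,800.
Sum already equals the total — no adjustment.

Tam: $228,280; Quinlan: $200,230; Marchetti: $98,640; Delacroix: $139,810; Nwosu: $214,840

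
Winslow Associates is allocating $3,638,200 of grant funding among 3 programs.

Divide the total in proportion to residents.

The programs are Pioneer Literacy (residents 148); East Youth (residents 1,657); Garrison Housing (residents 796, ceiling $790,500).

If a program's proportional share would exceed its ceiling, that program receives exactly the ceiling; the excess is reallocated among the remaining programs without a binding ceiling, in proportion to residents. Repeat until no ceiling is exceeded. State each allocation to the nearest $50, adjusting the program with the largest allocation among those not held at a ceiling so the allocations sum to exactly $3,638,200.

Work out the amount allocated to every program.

Sum of residents: 2,601.
Unconstrained shares: Pioneer Literacy 207,017.92; East Youth 2,317,761.40; Garrison Housing 1,113,420.68.
Capped: Garrison Housing ($790,500); remaining pool $2,847,700 reallocated over remaining residents 1,805.
Shares after redistribution: Pioneer Literacy 233,495.62 → $233,500; East Youth 2,614,204.38 → $2,614,200.

Pioneer Literacy: $233,500 · East Youth: $2,614,200 · Garrison Housing: $790,500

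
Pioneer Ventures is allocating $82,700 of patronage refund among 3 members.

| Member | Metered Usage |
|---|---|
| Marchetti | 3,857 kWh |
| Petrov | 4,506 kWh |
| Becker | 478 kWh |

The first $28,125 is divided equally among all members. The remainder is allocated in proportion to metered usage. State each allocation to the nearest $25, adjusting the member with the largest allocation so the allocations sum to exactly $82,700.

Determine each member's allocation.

First tranche $28,125 split equally: $9,375 each.
Remainder $54,575 by metered usage (total 8,841): Marchetti 23,809.05 → $23,800; Petrov 27,815.29 → $27,825; Becker 2,950.67 → $2,950.
Totals: Marchetti $9,375 + $23,800 = $33,175; Petrov $9,375 + $27,825 = $37,200; Becker $9,375 + $2,950 = $12,325.

Marchetti: $33,175 | Petrov: $37,200 | Becker: $12,325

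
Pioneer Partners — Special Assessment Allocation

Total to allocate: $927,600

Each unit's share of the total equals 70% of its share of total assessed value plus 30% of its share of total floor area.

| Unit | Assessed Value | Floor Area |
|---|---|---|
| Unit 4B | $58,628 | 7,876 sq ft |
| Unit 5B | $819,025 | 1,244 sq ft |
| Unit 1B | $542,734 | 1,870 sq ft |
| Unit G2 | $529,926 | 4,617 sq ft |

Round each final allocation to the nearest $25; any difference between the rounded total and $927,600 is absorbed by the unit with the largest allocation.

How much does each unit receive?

Unit 4B: $159,950 | Unit 5B: $294,875 | Unit 1B: $214,025 | Unit G2: $258,750

Totals — assessed value 1,950,313, floor area 15,607.
Composite weights (70% assessed value + 30% floor area): Unit 4B 0.1724; Unit 5B 0.3179; Unit 1B 0.2307; Unit G2 0.2789.
Proportional shares: Unit 4B 159,951.80; Unit 5B 294,860.05; Unit 1B 214,036.03; Unit G2 258,752.12.
Rounded to nearest $25: Unit 4B $159,950; Unit 5B $294,850; Unit 1B $214,025; Unit G2 $258,750. Sum = $927,575.
Difference $927,600 − $927,575 = +$25 applied to largest allocation (Unit 5B): Unit 5B becomes $294,875.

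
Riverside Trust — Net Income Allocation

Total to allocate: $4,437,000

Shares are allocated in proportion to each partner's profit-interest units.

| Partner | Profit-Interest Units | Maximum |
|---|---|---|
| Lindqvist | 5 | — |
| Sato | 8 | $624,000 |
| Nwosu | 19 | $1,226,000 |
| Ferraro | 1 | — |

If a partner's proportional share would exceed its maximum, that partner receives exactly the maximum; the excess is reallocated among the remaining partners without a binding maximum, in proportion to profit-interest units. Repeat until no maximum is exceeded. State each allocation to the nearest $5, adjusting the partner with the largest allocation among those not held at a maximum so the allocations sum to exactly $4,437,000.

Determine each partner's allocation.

Lindqvist: $2,155,835 · Sato: $624,000 · Nwosu: $1,226,000 · Ferraro: $431,165

Total profit-interest units = 33.
Proportional shares (ignoring caps): Lindqvist 672,272.73; Sato 1,075,636.36; Nwosu 2,554,636.36; Ferraro 134,454.55.
Capped: Sato ($624,000), Nwosu ($1,226,000); residual $2,587,000 reallocated over remaining profit-interest units 6.
Shares after redistribution: Lindqvist 2,155,833.33 → $2,155,835; Ferraro 431,166.67 → $431,165.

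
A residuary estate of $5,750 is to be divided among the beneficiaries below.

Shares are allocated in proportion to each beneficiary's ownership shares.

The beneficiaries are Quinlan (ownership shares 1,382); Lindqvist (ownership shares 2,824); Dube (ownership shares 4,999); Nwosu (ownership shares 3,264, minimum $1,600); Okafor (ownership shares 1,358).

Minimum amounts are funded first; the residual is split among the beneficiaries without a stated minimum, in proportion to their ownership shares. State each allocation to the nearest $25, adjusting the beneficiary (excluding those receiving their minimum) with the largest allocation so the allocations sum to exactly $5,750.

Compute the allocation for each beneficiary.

Quinlan: $550 · Lindqvist: $1,100 · Dube: $1,975 · Nwosu: $1,600 · Okafor: $525

Fund the minimums — Nwosu $1,600. Balance $4,150.
Balance split over remaining ownership shares 10,563: Quinlan 542.96 → $550; Lindqvist 1,109.50 → $1,100; Dube 1,964.01 → $1,975; Okafor 533.53 → $525.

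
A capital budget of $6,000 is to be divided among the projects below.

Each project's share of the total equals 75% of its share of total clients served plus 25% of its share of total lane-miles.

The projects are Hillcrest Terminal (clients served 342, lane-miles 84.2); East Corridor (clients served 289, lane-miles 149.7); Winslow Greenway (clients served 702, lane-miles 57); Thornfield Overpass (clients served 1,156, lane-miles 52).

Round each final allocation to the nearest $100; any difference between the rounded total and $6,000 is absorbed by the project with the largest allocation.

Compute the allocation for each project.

Totals — clients served 2,489, lane-miles 342.9.
Blended shares (75% clients served + 25% lane-miles): Hillcrest Terminal 0.1644; East Corridor 0.1962; Winslow Greenway 0.2531; Thornfield Overpass 0.3862.
Unrounded shares: Hillcrest Terminal 986.65; East Corridor 1,177.35; Winslow Greenway 1,518.53; Thornfield Overpass 2,317.47.
Rounded to nearest $100: Hillcrest Terminal $1,000; East Corridor $1,200; Winslow Greenway $1,500; Thornfield Overpass $2,300. Sum = $6,000.
Sum already equals the total — no adjustment.

Hillcrest Terminal: $1,000 | East Corridor: $1,200 | Winslow Greenway: $1,500 | Thornfield Overpass: $2,300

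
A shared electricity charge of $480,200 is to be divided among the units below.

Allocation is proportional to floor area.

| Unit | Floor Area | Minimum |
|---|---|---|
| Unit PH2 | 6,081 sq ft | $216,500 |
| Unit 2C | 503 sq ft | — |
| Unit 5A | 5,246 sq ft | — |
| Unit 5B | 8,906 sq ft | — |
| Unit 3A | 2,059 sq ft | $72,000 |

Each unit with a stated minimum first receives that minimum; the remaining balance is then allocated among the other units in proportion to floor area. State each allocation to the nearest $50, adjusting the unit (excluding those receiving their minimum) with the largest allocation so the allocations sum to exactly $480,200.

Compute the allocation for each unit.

Unit PH2: $216,500 | Unit 2C: $6,600 | Unit 5A: $68,600 | Unit 5B: $116,500 | Unit 3A: $72,000

Guaranteed amounts: Unit PH2 $216,500; Unit 3A $72,000. Residual $191,700.
Residual split over remaining floor area 14,655: Unit 2C 6,579.67 → $6,600; Unit 5A 68,622.19 → $68,600; Unit 5B 116,498.14 → $116,500.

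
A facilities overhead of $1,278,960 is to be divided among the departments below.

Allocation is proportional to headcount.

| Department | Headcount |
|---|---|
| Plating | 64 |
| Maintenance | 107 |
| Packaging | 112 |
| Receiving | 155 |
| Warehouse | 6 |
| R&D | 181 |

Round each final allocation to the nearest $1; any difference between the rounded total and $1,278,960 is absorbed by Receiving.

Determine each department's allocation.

Plating: $130,966; Maintenance: $218,958; Packaging: $229,190; Receiving: $317,181; Warehouse: $12,278; R&D: $370,387

Combined headcount = 625.
Unrounded shares: Plating 64/625 × $1,278,960 = 130,965.504; Maintenance 107/625 × $1,278,960 = 218,957.95; Packaging 112/625 × $1,278,960 = 229,189.63; Receiving 155/625 × $1,278,960 = 317,182.08; Warehouse 6/625 × $1,278,960 = 12,278.02; R&D 181/625 × $1,278,960 = 370,386.82.
After rounding ($1): Plating $130,966; Maintenance $218,958; Packaging $229,190; Receiving $317,182; Warehouse $12,278; R&D $370,387. Sum = $1,278,961.
Difference $1,278,960 − $1,278,961 = −$1 applied to Receiving: Receiving becomes $317,181.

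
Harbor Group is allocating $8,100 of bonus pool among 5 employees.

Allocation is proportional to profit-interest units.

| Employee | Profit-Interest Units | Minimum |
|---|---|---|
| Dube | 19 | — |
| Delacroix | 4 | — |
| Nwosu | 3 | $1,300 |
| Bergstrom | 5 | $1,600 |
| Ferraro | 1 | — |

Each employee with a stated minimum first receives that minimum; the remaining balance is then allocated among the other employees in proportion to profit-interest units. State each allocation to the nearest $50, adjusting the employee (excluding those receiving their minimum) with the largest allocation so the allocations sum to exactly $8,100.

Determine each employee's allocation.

Minimums first: Nwosu $1,300; Bergstrom $1,600. Remaining pool $5,200.
Remaining pool split over remaining profit-interest units 24: Dube 4,116.67 → $4,100; Delacroix 866.67 → $850; Ferraro 216.67 → $200.
Rounding difference +$50 applied to Dube → $4,150.

Dube: $4,150; Delacroix: $850; Nwosu: $1,300; Bergstrom: $1,600; Ferraro: $200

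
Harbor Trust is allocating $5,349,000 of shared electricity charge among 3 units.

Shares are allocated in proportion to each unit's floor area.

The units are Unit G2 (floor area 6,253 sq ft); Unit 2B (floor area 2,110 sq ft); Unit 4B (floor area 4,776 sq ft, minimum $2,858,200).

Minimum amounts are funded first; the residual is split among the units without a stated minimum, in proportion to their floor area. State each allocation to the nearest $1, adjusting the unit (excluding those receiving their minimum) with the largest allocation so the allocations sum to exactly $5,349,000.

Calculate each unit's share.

Minimums first: Unit 4B $2,858,200. Remaining pool $2,490,800.
Remaining pool split over remaining floor area 8,363: Unit G2 1,862,366.66 → $1,862,367; Unit 2B 628,433.34 → $628,433.

Unit G2: $1,862,367 | Unit 2B: $628,433 | Unit 4B: $2,858,200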